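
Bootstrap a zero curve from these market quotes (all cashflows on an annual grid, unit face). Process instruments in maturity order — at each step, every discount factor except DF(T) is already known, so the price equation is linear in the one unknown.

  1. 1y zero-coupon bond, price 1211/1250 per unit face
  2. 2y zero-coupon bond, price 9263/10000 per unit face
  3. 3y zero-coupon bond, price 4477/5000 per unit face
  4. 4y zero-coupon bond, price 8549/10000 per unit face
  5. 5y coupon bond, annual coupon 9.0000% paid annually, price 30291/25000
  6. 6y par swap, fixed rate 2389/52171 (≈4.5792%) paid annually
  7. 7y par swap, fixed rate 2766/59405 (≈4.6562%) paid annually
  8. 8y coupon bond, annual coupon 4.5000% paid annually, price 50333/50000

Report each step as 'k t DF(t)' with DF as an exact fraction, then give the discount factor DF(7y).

step 1 [1y] zero: DF = P = 1211/1250 ≈ 0.968800
step 2 [2y] zero: DF = P = 9263/10000 ≈ 0.926300
step 3 [3y] zero: DF = P = 4477/5000 ≈ 0.895400
step 4 [4y] zero: DF = P = 8549/10000 ≈ 0.854900
step 5 [5y] bond c/1=9/100: DF=(30291/25000 − 9/100·(0.968800+0.926300+0.895400+0.854900))/(1+9/100) = 4053/5000 ≈ 0.810600
step 6 [6y] swap r/1=2389/52171: DF=(1 − 2389/52171·(0.968800+0.926300+0.895400+0.854900+0.810600))/(1+2389/52171) = 7611/10000 ≈ 0.761100
step 7 [7y] swap r/1=2766/59405: DF=(1 − 2766/59405·(0.968800+0.926300+0.895400+0.854900+0.810600+0.761100))/(1+2766/59405) = 3617/5000 ≈ 0.723400
step 8 [8y] bond c/1=9/200: DF=(50333/50000 − 9/200·(0.968800+0.926300+0.895400+0.854900+0.810600+0.761100+0.723400))/(1+9/200) = 283/400 ≈ 0.707500

1 1 1211/1250
2 2 9263/10000
3 3 4477/5000
4 4 8549/10000
5 5 4053/5000
6 6 7611/10000
7 7 3617/5000
8 8 283/400
DF(7y) = 3617/5000 ≈ 0.723400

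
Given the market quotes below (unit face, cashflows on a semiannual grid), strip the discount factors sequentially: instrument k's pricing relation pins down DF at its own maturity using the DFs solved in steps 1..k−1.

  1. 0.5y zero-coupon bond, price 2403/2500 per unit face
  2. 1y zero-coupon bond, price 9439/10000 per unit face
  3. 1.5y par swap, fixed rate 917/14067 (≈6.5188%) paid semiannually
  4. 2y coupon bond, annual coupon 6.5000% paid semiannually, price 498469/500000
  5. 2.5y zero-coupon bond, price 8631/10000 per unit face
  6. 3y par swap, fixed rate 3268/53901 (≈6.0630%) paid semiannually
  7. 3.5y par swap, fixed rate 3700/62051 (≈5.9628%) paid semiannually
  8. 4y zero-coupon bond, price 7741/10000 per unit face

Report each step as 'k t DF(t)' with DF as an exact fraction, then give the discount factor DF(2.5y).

1 1/2 2403/2500
2 1 9439/10000
3 3/2 9083/10000
4 2 877/1000
5 5/2 8631/10000
6 3 4183/5000
7 7/2 163/200
8 4 7741/10000
DF(2.5y) = 8631/10000 ≈ 0.863100

step 1 [0.5y] zero: DF = P = 2403/2500 ≈ 0.961200
step 2 [1y] zero: DF = P = 9439/10000 ≈ 0.943900
step 3 [1.5y] swap r/2=917/28134: DF=(1 − 917/28134·(0.961200+0.943900))/(1+917/28134) = 9083/10000 ≈ 0.908300
step 4 [2y] bond c/2=13/400: DF=(498469/500000 − 13/400·(0.961200+0.943900+0.908300))/(1+13/400) = 877/1000 ≈ 0.877000
step 5 [2.5y] zero: DF = P = 8631/10000 ≈ 0.863100
step 6 [3y] swap r/2=1634/53901: DF=(1 − 1634/53901·(0.961200+0.943900+0.908300+0.877000+0.863100))/(1+1634/53901) = 4183/5000 ≈ 0.836600
step 7 [3.5y] swap r/2=1850/62051: DF=(1 − 1850/62051·(0.961200+0.943900+0.908300+0.877000+0.863100+0.836600))/(1+1850/62051) = 163/200 ≈ 0.815000
step 8 [4y] zero: DF = P = 7741/10000 ≈ 0.774100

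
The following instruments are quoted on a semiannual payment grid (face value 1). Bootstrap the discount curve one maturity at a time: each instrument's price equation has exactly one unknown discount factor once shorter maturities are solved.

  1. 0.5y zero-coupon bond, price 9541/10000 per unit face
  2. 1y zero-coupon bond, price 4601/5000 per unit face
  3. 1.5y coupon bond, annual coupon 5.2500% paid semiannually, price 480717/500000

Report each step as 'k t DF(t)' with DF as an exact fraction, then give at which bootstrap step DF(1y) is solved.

1 1/2 9541/10000
2 1 4601/5000
3 3/2 8889/10000
DF(1y) is solved at step 2

step 1 [0.5y] zero: DF = P = 9541/10000 ≈ 0.954100
step 2 [1y] zero: DF = P = 4601/5000 ≈ 0.920200
step 3 [1.5y] bond c/2=21/800: DF=(480717/500000 − 21/800·(0.954100+0.920200))/(1+21/800) = 8889/10000 ≈ 0.888900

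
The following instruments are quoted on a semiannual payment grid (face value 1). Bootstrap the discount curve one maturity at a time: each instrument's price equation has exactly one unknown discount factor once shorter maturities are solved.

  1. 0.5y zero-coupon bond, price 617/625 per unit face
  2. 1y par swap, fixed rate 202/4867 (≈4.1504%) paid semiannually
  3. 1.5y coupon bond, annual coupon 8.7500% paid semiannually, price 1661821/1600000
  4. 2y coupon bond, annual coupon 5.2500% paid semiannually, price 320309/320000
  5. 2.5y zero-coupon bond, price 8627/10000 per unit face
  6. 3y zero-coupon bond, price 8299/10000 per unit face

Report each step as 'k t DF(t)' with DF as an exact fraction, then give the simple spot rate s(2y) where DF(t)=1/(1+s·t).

step 1 [0.5y] zero: DF = P = 617/625 ≈ 0.987200
step 2 [1y] swap r/2=101/4867: DF=(1 − 101/4867·(0.987200))/(1+101/4867) = 2399/2500 ≈ 0.959600
step 3 [1.5y] bond c/2=7/160: DF=(1661821/1600000 − 7/160·(0.987200+0.959600))/(1+7/160) = 1827/2000 ≈ 0.913500
step 4 [2y] bond c/2=21/800: DF=(320309/320000 − 21/800·(0.987200+0.959600+0.913500))/(1+21/800) = 4511/5000 ≈ 0.902200
step 5 [2.5y] zero: DF = P = 8627/10000 ≈ 0.862700
step 6 [3y] zero: DF = P = 8299/10000 ≈ 0.829900

1 1/2 617/625
2 1 2399/2500
3 3/2 1827/2000
4 2 4511/5000
5 5/2 8627/10000
6 3 8299/10000
s(2y) = (1/(4511/5000) − 1)/(2) = 489/9022 ≈ 5.4201%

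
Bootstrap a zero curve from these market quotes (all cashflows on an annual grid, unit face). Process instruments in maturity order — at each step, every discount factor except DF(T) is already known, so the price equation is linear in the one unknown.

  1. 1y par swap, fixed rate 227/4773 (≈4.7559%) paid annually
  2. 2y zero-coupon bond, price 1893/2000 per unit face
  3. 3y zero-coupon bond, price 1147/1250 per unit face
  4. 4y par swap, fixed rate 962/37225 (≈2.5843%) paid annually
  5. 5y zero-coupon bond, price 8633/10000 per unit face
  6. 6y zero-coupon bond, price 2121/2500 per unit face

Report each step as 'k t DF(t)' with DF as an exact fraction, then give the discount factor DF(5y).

1 1 4773/5000
2 2 1893/2000
3 3 1147/1250
4 4 4519/5000
5 5 8633/10000
6 6 2121/2500
DF(5y) = 8633/10000 ≈ 0.863300

step 1 [1y] swap r/1=227/4773: DF=(1 − 227/4773·(0))/(1+227/4773) = 4773/5000 ≈ 0.954600
step 2 [2y] zero: DF = P = 1893/2000 ≈ 0.946500
step 3 [3y] zero: DF = P = 1147/1250 ≈ 0.917600
step 4 [4y] swap r/1=962/37225: DF=(1 − 962/37225·(0.954600+0.946500+0.917600))/(1+962/37225) = 4519/5000 ≈ 0.903800
step 5 [5y] zero: DF = P = 8633/10000 ≈ 0.863300
step 6 [6y] zero: DF = P = 2121/2500 ≈ 0.848400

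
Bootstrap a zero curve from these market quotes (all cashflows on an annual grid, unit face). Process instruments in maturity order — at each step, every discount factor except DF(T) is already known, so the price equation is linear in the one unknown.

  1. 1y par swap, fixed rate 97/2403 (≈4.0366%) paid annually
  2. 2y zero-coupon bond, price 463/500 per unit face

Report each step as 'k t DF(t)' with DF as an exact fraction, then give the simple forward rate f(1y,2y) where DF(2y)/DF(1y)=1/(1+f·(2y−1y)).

1 1 2403/2500
2 2 463/500
f(1y,2y) = ((2403/2500)/(463/500) − 1)/(1) = 88/2315 ≈ 3.8013%

step 1 [1y] swap r/1=97/2403: DF=(1 − 97/2403·(0))/(1+97/2403) = 2403/2500 ≈ 0.961200
step 2 [2y] zero: DF = P = 463/500 ≈ 0.926000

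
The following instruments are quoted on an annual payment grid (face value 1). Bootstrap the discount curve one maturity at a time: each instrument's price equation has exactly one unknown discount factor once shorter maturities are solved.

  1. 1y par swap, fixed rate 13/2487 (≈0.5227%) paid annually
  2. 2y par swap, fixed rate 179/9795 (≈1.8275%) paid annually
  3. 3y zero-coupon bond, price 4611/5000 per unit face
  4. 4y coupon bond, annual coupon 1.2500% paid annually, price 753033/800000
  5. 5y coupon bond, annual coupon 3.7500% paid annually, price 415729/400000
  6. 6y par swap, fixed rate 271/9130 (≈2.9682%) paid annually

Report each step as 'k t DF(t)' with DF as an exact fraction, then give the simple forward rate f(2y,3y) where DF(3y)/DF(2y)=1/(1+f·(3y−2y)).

1 1 2487/2500
2 2 4821/5000
3 3 4611/5000
4 4 8941/10000
5 5 8653/10000
6 6 4187/5000
f(2y,3y) = ((4821/5000)/(4611/5000) − 1)/(1) = 70/1537 ≈ 4.5543%

step 1 [1y] swap r/1=13/2487: DF=(1 − 13/2487·(0))/(1+13/2487) = 2487/2500 ≈ 0.994800
step 2 [2y] swap r/1=179/9795: DF=(1 − 179/9795·(0.994800))/(1+179/9795) = 4821/5000 ≈ 0.964200
step 3 [3y] zero: DF = P = 4611/5000 ≈ 0.922200
step 4 [4y] bond c/1=1/80: DF=(753033/800000 − 1/80·(0.994800+0.964200+0.922200))/(1+1/80) = 8941/10000 ≈ 0.894100
step 5 [5y] bond c/1=3/80: DF=(415729/400000 − 3/80·(0.994800+0.964200+0.922200+0.894100))/(1+3/80) = 8653/10000 ≈ 0.865300
step 6 [6y] swap r/1=271/9130: DF=(1 − 271/9130·(0.994800+0.964200+0.922200+0.894100+0.865300))/(1+271/9130) = 4187/5000 ≈ 0.837400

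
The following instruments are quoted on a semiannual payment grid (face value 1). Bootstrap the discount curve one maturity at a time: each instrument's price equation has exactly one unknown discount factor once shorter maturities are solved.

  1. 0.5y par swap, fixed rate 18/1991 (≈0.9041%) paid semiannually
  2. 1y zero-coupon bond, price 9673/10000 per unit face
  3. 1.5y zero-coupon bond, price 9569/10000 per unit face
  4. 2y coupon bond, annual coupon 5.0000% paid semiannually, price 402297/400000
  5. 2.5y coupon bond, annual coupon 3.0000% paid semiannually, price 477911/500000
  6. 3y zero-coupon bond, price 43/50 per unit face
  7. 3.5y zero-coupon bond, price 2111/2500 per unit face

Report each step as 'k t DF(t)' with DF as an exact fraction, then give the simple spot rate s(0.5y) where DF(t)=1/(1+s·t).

step 1 [0.5y] swap r/2=9/1991: DF=(1 − 9/1991·(0))/(1+9/1991) = 1991/2000 ≈ 0.995500
step 2 [1y] zero: DF = P = 9673/10000 ≈ 0.967300
step 3 [1.5y] zero: DF = P = 9569/10000 ≈ 0.956900
step 4 [2y] bond c/2=1/40: DF=(402297/400000 − 1/40·(0.995500+0.967300+0.956900))/(1+1/40) = 91/100 ≈ 0.910000
step 5 [2.5y] bond c/2=3/200: DF=(477911/500000 − 3/200·(0.995500+0.967300+0.956900+0.910000))/(1+3/200) = 8851/10000 ≈ 0.885100
step 6 [3y] zero: DF = P = 43/50 ≈ 0.860000
step 7 [3.5y] zero: DF = P = 2111/2500 ≈ 0.844400

1 1/2 1991/2000
2 1 9673/10000
3 3/2 9569/10000
4 2 91/100
5 5/2 8851/10000
6 3 43/50
7 7/2 2111/2500
s(0.5y) = (1/(1991/2000) − 1)/(1/2) = 18/1991 ≈ 0.9041%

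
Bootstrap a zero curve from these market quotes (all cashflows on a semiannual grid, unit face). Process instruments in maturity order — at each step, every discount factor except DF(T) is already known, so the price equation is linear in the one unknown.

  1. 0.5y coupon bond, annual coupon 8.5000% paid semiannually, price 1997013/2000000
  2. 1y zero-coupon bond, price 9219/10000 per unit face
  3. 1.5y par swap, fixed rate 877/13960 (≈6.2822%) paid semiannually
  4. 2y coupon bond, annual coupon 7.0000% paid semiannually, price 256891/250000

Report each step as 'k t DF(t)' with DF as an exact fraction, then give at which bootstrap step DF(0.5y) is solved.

step 1 [0.5y] bond c/2=17/400: DF=(1997013/2000000 − 17/400·(0))/(1+17/400) = 4789/5000 ≈ 0.957800
step 2 [1y] zero: DF = P = 9219/10000 ≈ 0.921900
step 3 [1.5y] swap r/2=877/27920: DF=(1 − 877/27920·(0.957800+0.921900))/(1+877/27920) = 9123/10000 ≈ 0.912300
step 4 [2y] bond c/2=7/200: DF=(256891/250000 − 7/200·(0.957800+0.921900+0.912300))/(1+7/200) = 1123/1250 ≈ 0.898400

1 1/2 4789/5000
2 1 9219/10000
3 3/2 9123/10000
4 2 1123/1250
DF(0.5y) is solved at step 1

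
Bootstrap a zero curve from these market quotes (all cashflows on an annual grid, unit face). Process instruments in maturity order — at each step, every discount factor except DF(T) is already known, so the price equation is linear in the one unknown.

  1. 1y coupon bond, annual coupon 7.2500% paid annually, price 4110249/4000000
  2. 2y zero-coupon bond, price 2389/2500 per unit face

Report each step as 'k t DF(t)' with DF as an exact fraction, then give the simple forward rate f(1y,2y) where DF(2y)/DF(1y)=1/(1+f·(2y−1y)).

step 1 [1y] bond c/1=29/400: DF=(4110249/4000000 − 29/400·(0))/(1+29/400) = 9581/10000 ≈ 0.958100
step 2 [2y] zero: DF = P = 2389/2500 ≈ 0.955600

1 1 9581/10000
2 2 2389/2500
f(1y,2y) = ((9581/10000)/(2389/2500) − 1)/(1) = 25/9556 ≈ 0.2616%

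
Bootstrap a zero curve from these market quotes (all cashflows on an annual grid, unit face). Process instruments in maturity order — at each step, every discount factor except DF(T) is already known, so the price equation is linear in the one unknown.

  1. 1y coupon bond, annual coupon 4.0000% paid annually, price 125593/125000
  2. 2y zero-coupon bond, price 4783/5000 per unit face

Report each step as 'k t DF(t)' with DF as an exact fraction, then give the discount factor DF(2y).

1 1 9661/10000
2 2 4783/5000
DF(2y) = 4783/5000 ≈ 0.956600

step 1 [1y] bond c/1=1/25: DF=(125593/125000 − 1/25·(0))/(1+1/25) = 9661/10000 ≈ 0.966100
step 2 [2y] zero: DF = P = 4783/5000 ≈ 0.956600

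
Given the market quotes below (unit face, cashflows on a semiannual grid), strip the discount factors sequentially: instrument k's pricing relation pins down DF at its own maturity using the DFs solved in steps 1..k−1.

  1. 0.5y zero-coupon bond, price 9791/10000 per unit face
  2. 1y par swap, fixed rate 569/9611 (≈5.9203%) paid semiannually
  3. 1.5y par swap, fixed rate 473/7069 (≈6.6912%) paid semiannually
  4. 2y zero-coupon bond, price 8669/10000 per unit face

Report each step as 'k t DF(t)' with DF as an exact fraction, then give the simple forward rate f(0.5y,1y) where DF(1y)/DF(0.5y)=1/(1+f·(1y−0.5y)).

1 1/2 9791/10000
2 1 9431/10000
3 3/2 4527/5000
4 2 8669/10000
f(0.5y,1y) = ((9791/10000)/(9431/10000) − 1)/(1/2) = 720/9431 ≈ 7.6344%

step 1 [0.5y] zero: DF = P = 9791/10000 ≈ 0.979100
step 2 [1y] swap r/2=569/19222: DF=(1 − 569/19222·(0.979100))/(1+569/19222) = 9431/10000 ≈ 0.943100
step 3 [1.5y] swap r/2=473/14138: DF=(1 − 473/14138·(0.979100+0.943100))/(1+473/14138) = 4527/5000 ≈ 0.905400
step 4 [2y] zero: DF = P = 8669/10000 ≈ 0.866900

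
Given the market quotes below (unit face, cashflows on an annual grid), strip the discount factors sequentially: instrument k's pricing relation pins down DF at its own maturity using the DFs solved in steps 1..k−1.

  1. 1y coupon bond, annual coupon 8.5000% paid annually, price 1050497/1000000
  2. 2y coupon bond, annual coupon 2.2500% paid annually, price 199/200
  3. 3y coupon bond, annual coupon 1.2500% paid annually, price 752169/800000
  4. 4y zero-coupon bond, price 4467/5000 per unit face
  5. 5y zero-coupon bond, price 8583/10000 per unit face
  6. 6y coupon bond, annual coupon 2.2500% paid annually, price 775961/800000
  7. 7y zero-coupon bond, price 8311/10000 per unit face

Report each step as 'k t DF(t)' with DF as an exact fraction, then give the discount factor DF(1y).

step 1 [1y] bond c/1=17/200: DF=(1050497/1000000 − 17/200·(0))/(1+17/200) = 4841/5000 ≈ 0.968200
step 2 [2y] bond c/1=9/400: DF=(199/200 − 9/400·(0.968200))/(1+9/400) = 4759/5000 ≈ 0.951800
step 3 [3y] bond c/1=1/80: DF=(752169/800000 − 1/80·(0.968200+0.951800))/(1+1/80) = 9049/10000 ≈ 0.904900
step 4 [4y] zero: DF = P = 4467/5000 ≈ 0.893400
step 5 [5y] zero: DF = P = 8583/10000 ≈ 0.858300
step 6 [6y] bond c/1=9/400: DF=(775961/800000 − 9/400·(0.968200+0.951800+0.904900+0.893400+0.858300))/(1+9/400) = 8479/10000 ≈ 0.847900
step 7 [7y] zero: DF = P = 8311/10000 ≈ 0.831100

1 1 4841/5000
2 2 4759/5000
3 3 9049/10000
4 4 4467/5000
5 5 8583/10000
6 6 8479/10000
7 7 8311/10000
DF(1y) = 4841/5000 ≈ 0.968200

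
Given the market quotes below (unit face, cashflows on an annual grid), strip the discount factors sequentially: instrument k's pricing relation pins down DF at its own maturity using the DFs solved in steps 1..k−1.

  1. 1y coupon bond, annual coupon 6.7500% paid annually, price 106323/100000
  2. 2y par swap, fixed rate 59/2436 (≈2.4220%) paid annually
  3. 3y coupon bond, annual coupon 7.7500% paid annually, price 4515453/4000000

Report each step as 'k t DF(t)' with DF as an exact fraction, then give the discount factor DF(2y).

step 1 [1y] bond c/1=27/400: DF=(106323/100000 − 27/400·(0))/(1+27/400) = 249/250 ≈ 0.996000
step 2 [2y] swap r/1=59/2436: DF=(1 − 59/2436·(0.996000))/(1+59/2436) = 1191/1250 ≈ 0.952800
step 3 [3y] bond c/1=31/400: DF=(4515453/4000000 − 31/400·(0.996000+0.952800))/(1+31/400) = 363/400 ≈ 0.907500

1 1 249/250
2 2 1191/1250
3 3 363/400
DF(2y) = 1191/1250 ≈ 0.952800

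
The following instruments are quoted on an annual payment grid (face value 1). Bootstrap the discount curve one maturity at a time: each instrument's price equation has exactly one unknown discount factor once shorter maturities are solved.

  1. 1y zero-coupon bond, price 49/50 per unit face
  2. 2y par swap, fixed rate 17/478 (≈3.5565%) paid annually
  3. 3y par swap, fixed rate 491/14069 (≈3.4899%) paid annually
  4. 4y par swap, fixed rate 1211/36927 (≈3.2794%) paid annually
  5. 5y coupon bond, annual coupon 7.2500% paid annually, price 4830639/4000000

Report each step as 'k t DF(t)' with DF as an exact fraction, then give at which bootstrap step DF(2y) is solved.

1 1 49/50
2 2 233/250
3 3 4509/5000
4 4 8789/10000
5 5 2191/2500
DF(2y) is solved at step 2

step 1 [1y] zero: DF = P = 49/50 ≈ 0.980000
step 2 [2y] swap r/1=17/478: DF=(1 − 17/478·(0.980000))/(1+17/478) = 233/250 ≈ 0.932000
step 3 [3y] swap r/1=491/14069: DF=(1 − 491/14069·(0.980000+0.932000))/(1+491/14069) = 4509/5000 ≈ 0.901800
step 4 [4y] swap r/1=1211/36927: DF=(1 − 1211/36927·(0.980000+0.932000+0.901800))/(1+1211/36927) = 8789/10000 ≈ 0.878900
step 5 [5y] bond c/1=29/400: DF=(4830639/4000000 − 29/400·(0.980000+0.932000+0.901800+0.878900))/(1+29/400) = 2191/2500 ≈ 0.876400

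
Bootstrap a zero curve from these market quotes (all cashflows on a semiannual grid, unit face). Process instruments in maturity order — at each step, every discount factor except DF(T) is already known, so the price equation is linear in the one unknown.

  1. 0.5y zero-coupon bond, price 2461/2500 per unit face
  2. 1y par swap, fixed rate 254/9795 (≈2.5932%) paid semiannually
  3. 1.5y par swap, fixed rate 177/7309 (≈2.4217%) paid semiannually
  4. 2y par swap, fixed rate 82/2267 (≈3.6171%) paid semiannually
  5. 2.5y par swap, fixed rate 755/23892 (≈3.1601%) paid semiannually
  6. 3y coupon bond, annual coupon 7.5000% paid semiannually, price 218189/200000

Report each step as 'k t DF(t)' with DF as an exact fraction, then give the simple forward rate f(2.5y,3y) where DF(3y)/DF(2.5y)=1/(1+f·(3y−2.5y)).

step 1 [0.5y] zero: DF = P = 2461/2500 ≈ 0.984400
step 2 [1y] swap r/2=127/9795: DF=(1 − 127/9795·(0.984400))/(1+127/9795) = 4873/5000 ≈ 0.974600
step 3 [1.5y] swap r/2=177/14618: DF=(1 − 177/14618·(0.984400+0.974600))/(1+177/14618) = 4823/5000 ≈ 0.964600
step 4 [2y] swap r/2=41/2267: DF=(1 − 41/2267·(0.984400+0.974600+0.964600))/(1+41/2267) = 9303/10000 ≈ 0.930300
step 5 [2.5y] swap r/2=755/47784: DF=(1 − 755/47784·(0.984400+0.974600+0.964600+0.930300))/(1+755/47784) = 1849/2000 ≈ 0.924500
step 6 [3y] bond c/2=3/80: DF=(218189/200000 − 3/80·(0.984400+0.974600+0.964600+0.930300+0.924500))/(1+3/80) = 2197/2500 ≈ 0.878800

1 1/2 2461/2500
2 1 4873/5000
3 3/2 4823/5000
4 2 9303/10000
5 5/2 1849/2000
6 3 2197/2500
f(2.5y,3y) = ((1849/2000)/(2197/2500) − 1)/(1/2) = 457/4394 ≈ 10.4005%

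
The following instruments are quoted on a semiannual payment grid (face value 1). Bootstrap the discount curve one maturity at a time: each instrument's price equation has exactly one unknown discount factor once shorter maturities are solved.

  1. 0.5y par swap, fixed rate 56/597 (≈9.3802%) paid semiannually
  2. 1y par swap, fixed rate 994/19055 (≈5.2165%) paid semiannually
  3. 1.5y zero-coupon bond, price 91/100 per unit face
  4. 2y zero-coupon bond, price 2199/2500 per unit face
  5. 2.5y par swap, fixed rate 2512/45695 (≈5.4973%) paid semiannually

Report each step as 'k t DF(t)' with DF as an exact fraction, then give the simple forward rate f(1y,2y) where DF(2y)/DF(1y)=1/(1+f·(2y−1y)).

1 1/2 597/625
2 1 9503/10000
3 3/2 91/100
4 2 2199/2500
5 5/2 1093/1250
f(1y,2y) = ((9503/10000)/(2199/2500) − 1)/(1) = 707/8796 ≈ 8.0377%

step 1 [0.5y] swap r/2=28/597: DF=(1 − 28/597·(0))/(1+28/597) = 597/625 ≈ 0.955200
step 2 [1y] swap r/2=497/19055: DF=(1 − 497/19055·(0.955200))/(1+497/19055) = 9503/10000 ≈ 0.950300
step 3 [1.5y] zero: DF = P = 91/100 ≈ 0.910000
step 4 [2y] zero: DF = P = 2199/2500 ≈ 0.879600
step 5 [2.5y] swap r/2=1256/45695: DF=(1 − 1256/45695·(0.955200+0.950300+0.910000+0.879600))/(1+1256/45695) = 1093/1250 ≈ 0.874400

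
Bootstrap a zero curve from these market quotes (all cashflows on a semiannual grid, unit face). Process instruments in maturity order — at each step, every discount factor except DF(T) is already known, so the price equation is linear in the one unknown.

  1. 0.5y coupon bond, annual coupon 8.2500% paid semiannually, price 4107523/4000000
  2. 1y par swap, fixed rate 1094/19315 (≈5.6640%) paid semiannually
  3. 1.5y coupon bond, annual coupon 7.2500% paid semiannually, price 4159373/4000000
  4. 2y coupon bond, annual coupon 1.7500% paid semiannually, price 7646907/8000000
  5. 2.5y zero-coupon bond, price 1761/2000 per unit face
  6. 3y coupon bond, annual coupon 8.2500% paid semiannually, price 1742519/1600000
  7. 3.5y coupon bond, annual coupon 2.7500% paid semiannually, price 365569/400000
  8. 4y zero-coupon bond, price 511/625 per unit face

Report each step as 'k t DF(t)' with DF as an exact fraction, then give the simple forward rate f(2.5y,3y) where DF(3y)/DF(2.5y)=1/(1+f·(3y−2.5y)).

step 1 [0.5y] bond c/2=33/800: DF=(4107523/4000000 − 33/800·(0))/(1+33/800) = 4931/5000 ≈ 0.986200
step 2 [1y] swap r/2=547/19315: DF=(1 − 547/19315·(0.986200))/(1+547/19315) = 9453/10000 ≈ 0.945300
step 3 [1.5y] bond c/2=29/800: DF=(4159373/4000000 − 29/800·(0.986200+0.945300))/(1+29/800) = 9359/10000 ≈ 0.935900
step 4 [2y] bond c/2=7/800: DF=(7646907/8000000 − 7/800·(0.986200+0.945300+0.935900))/(1+7/800) = 9227/10000 ≈ 0.922700
step 5 [2.5y] zero: DF = P = 1761/2000 ≈ 0.880500
step 6 [3y] bond c/2=33/800: DF=(1742519/1600000 − 33/800·(0.986200+0.945300+0.935900+0.922700+0.880500))/(1+33/800) = 8609/10000 ≈ 0.860900
step 7 [3.5y] bond c/2=11/800: DF=(365569/400000 − 11/800·(0.986200+0.945300+0.935900+0.922700+0.880500+0.860900))/(1+11/800) = 1653/2000 ≈ 0.826500
step 8 [4y] zero: DF = P = 511/625 ≈ 0.817600

1 1/2 4931/5000
2 1 9453/10000
3 3/2 9359/10000
4 2 9227/10000
5 5/2 1761/2000
6 3 8609/10000
7 7/2 1653/2000
8 4 511/625
f(2.5y,3y) = ((1761/2000)/(8609/10000) − 1)/(1/2) = 392/8609 ≈ 4.5534%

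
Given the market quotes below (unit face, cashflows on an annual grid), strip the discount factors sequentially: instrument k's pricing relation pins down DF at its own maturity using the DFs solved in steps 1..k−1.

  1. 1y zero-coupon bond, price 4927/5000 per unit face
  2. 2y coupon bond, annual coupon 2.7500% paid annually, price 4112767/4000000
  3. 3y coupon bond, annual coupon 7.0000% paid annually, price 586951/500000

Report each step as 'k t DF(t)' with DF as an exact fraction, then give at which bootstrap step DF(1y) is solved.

1 1 4927/5000
2 2 9743/10000
3 3 9689/10000
DF(1y) is solved at step 1

step 1 [1y] zero: DF = P = 4927/5000 ≈ 0.985400
step 2 [2y] bond c/1=11/400: DF=(4112767/4000000 − 11/400·(0.985400))/(1+11/400) = 9743/10000 ≈ 0.974300
step 3 [3y] bond c/1=7/100: DF=(586951/500000 − 7/100·(0.985400+0.974300))/(1+7/100) = 9689/10000 ≈ 0.968900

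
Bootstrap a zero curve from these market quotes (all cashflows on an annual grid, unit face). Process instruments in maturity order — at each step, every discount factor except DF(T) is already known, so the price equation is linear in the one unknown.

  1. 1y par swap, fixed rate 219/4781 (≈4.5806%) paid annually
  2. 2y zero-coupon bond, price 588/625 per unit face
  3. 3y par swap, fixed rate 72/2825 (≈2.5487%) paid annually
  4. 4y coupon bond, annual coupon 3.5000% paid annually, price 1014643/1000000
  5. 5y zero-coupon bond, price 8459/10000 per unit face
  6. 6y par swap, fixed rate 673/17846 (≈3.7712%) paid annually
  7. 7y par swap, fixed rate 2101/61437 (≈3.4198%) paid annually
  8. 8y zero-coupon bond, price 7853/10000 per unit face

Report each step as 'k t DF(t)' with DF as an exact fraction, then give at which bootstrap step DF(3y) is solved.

1 1 4781/5000
2 2 588/625
3 3 116/125
4 4 553/625
5 5 8459/10000
6 6 7981/10000
7 7 7899/10000
8 8 7853/10000
DF(3y) is solved at step 3

step 1 [1y] swap r/1=219/4781: DF=(1 − 219/4781·(0))/(1+219/4781) = 4781/5000 ≈ 0.956200
step 2 [2y] zero: DF = P = 588/625 ≈ 0.940800
step 3 [3y] swap r/1=72/2825: DF=(1 − 72/2825·(0.956200+0.940800))/(1+72/2825) = 116/125 ≈ 0.928000
step 4 [4y] bond c/1=7/200: DF=(1014643/1000000 − 7/200·(0.956200+0.940800+0.928000))/(1+7/200) = 553/625 ≈ 0.884800
step 5 [5y] zero: DF = P = 8459/10000 ≈ 0.845900
step 6 [6y] swap r/1=673/17846: DF=(1 − 673/17846·(0.956200+0.940800+0.928000+0.884800+0.845900))/(1+673/17846) = 7981/10000 ≈ 0.798100
step 7 [7y] swap r/1=2101/61437: DF=(1 − 2101/61437·(0.956200+0.940800+0.928000+0.884800+0.845900+0.798100))/(1+2101/61437) = 7899/10000 ≈ 0.789900
step 8 [8y] zero: DF = P = 7853/10000 ≈ 0.785300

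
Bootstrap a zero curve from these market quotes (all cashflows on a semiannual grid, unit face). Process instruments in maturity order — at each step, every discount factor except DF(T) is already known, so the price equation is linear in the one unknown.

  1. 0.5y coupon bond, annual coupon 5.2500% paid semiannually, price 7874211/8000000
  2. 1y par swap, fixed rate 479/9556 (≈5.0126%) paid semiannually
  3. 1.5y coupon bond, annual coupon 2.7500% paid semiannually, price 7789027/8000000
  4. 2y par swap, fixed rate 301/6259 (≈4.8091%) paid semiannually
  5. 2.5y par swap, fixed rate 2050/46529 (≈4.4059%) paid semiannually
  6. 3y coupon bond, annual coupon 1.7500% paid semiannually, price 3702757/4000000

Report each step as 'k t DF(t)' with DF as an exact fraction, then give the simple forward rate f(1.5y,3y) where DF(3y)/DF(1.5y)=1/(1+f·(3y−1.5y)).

step 1 [0.5y] bond c/2=21/800: DF=(7874211/8000000 − 21/800·(0))/(1+21/800) = 9591/10000 ≈ 0.959100
step 2 [1y] swap r/2=479/19112: DF=(1 − 479/19112·(0.959100))/(1+479/19112) = 9521/10000 ≈ 0.952100
step 3 [1.5y] bond c/2=11/800: DF=(7789027/8000000 − 11/800·(0.959100+0.952100))/(1+11/800) = 1869/2000 ≈ 0.934500
step 4 [2y] swap r/2=301/12518: DF=(1 − 301/12518·(0.959100+0.952100+0.934500))/(1+301/12518) = 9097/10000 ≈ 0.909700
step 5 [2.5y] swap r/2=1025/46529: DF=(1 − 1025/46529·(0.959100+0.952100+0.934500+0.909700))/(1+1025/46529) = 359/400 ≈ 0.897500
step 6 [3y] bond c/2=7/800: DF=(3702757/4000000 − 7/800·(0.959100+0.952100+0.934500+0.909700+0.897500))/(1+7/800) = 8773/10000 ≈ 0.877300

1 1/2 9591/10000
2 1 9521/10000
3 3/2 1869/2000
4 2 9097/10000
5 5/2 359/400
6 3 8773/10000
f(1.5y,3y) = ((1869/2000)/(8773/10000) − 1)/(3/2) = 1144/26319 ≈ 4.3467%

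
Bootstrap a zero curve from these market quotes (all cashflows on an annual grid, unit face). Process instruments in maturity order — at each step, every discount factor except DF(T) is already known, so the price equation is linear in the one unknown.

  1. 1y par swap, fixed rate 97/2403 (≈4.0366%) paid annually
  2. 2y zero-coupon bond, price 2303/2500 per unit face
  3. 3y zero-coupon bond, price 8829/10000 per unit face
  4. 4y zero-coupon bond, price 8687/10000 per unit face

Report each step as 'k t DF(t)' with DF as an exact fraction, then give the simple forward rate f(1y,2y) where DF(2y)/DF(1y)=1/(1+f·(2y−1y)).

1 1 2403/2500
2 2 2303/2500
3 3 8829/10000
4 4 8687/10000
f(1y,2y) = ((2403/2500)/(2303/2500) − 1)/(1) = 100/2303 ≈ 4.3422%

step 1 [1y] swap r/1=97/2403: DF=(1 − 97/2403·(0))/(1+97/2403) = 2403/2500 ≈ 0.961200
step 2 [2y] zero: DF = P = 2303/2500 ≈ 0.921200
step 3 [3y] zero: DF = P = 8829/10000 ≈ 0.882900
step 4 [4y] zero: DF = P = 8687/10000 ≈ 0.868700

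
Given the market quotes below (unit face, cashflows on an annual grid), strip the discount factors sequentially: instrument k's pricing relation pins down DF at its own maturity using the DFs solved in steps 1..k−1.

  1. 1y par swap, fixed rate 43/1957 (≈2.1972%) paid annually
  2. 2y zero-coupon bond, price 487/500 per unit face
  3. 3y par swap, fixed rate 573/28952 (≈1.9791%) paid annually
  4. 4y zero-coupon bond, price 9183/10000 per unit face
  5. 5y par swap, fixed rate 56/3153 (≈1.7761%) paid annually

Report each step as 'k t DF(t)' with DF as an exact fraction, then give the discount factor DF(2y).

step 1 [1y] swap r/1=43/1957: DF=(1 − 43/1957·(0))/(1+43/1957) = 1957/2000 ≈ 0.978500
step 2 [2y] zero: DF = P = 487/500 ≈ 0.974000
step 3 [3y] swap r/1=573/28952: DF=(1 − 573/28952·(0.978500+0.974000))/(1+573/28952) = 9427/10000 ≈ 0.942700
step 4 [4y] zero: DF = P = 9183/10000 ≈ 0.918300
step 5 [5y] swap r/1=56/3153: DF=(1 − 56/3153·(0.978500+0.974000+0.942700+0.918300))/(1+56/3153) = 229/250 ≈ 0.916000

1 1 1957/2000
2 2 487/500
3 3 9427/10000
4 4 9183/10000
5 5 229/250
DF(2y) = 487/500 ≈ 0.974000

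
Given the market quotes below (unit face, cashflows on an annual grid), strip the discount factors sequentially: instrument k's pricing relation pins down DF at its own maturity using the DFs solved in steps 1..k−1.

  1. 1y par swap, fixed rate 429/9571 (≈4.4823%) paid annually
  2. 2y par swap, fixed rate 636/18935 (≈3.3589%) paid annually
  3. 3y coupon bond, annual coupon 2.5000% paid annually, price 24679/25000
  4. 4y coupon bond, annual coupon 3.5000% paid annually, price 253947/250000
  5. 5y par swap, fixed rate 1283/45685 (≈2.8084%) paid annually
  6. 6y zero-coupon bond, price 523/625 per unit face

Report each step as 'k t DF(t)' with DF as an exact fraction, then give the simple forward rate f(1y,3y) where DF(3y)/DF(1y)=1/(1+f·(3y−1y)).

1 1 9571/10000
2 2 2341/2500
3 3 9169/10000
4 4 554/625
5 5 8717/10000
6 6 523/625
f(1y,3y) = ((9571/10000)/(9169/10000) − 1)/(2) = 201/9169 ≈ 2.1922%

step 1 [1y] swap r/1=429/9571: DF=(1 − 429/9571·(0))/(1+429/9571) = 9571/10000 ≈ 0.957100
step 2 [2y] swap r/1=636/18935: DF=(1 − 636/18935·(0.957100))/(1+636/18935) = 2341/2500 ≈ 0.936400
step 3 [3y] bond c/1=1/40: DF=(24679/25000 − 1/40·(0.957100+0.936400))/(1+1/40) = 9169/10000 ≈ 0.916900
step 4 [4y] bond c/1=7/200: DF=(253947/250000 − 7/200·(0.957100+0.936400+0.916900))/(1+7/200) = 554/625 ≈ 0.886400
step 5 [5y] swap r/1=1283/45685: DF=(1 − 1283/45685·(0.957100+0.936400+0.916900+0.886400))/(1+1283/45685) = 8717/10000 ≈ 0.871700
step 6 [6y] zero: DF = P = 523/625 ≈ 0.836800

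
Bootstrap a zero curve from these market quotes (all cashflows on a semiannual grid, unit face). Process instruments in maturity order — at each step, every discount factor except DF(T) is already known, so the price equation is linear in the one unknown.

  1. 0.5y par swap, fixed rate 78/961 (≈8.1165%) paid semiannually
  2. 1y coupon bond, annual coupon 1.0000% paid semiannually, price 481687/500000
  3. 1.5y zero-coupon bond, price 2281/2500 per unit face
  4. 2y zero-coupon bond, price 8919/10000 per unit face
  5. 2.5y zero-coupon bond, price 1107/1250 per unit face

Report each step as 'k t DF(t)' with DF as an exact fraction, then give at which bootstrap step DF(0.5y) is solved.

step 1 [0.5y] swap r/2=39/961: DF=(1 − 39/961·(0))/(1+39/961) = 961/1000 ≈ 0.961000
step 2 [1y] bond c/2=1/200: DF=(481687/500000 − 1/200·(0.961000))/(1+1/200) = 4769/5000 ≈ 0.953800
step 3 [1.5y] zero: DF = P = 2281/2500 ≈ 0.912400
step 4 [2y] zero: DF = P = 8919/10000 ≈ 0.891900
step 5 [2.5y] zero: DF = P = 1107/1250 ≈ 0.885600

1 1/2 961/1000
2 1 4769/5000
3 3/2 2281/2500
4 2 8919/10000
5 5/2 1107/1250
DF(0.5y) is solved at step 1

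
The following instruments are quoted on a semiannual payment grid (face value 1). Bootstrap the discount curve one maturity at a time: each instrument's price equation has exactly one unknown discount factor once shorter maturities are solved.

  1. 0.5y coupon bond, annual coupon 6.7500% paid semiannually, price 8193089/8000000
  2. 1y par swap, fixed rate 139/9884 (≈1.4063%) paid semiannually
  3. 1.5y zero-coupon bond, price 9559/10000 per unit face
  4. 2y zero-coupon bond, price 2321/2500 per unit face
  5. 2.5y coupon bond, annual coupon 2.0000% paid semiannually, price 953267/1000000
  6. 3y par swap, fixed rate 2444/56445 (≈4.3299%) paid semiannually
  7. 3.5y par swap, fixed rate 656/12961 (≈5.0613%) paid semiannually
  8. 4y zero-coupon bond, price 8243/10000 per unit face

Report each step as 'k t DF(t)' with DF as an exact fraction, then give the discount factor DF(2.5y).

step 1 [0.5y] bond c/2=27/800: DF=(8193089/8000000 − 27/800·(0))/(1+27/800) = 9907/10000 ≈ 0.990700
step 2 [1y] swap r/2=139/19768: DF=(1 − 139/19768·(0.990700))/(1+139/19768) = 9861/10000 ≈ 0.986100
step 3 [1.5y] zero: DF = P = 9559/10000 ≈ 0.955900
step 4 [2y] zero: DF = P = 2321/2500 ≈ 0.928400
step 5 [2.5y] bond c/2=1/100: DF=(953267/1000000 − 1/100·(0.990700+0.986100+0.955900+0.928400))/(1+1/100) = 566/625 ≈ 0.905600
step 6 [3y] swap r/2=1222/56445: DF=(1 − 1222/56445·(0.990700+0.986100+0.955900+0.928400+0.905600))/(1+1222/56445) = 4389/5000 ≈ 0.877800
step 7 [3.5y] swap r/2=328/12961: DF=(1 − 328/12961·(0.990700+0.986100+0.955900+0.928400+0.905600+0.877800))/(1+328/12961) = 209/250 ≈ 0.836000
step 8 [4y] zero: DF = P = 8243/10000 ≈ 0.824300

1 1/2 9907/10000
2 1 9861/10000
3 3/2 9559/10000
4 2 2321/2500
5 5/2 566/625
6 3 4389/5000
7 7/2 209/250
8 4 8243/10000
DF(2.5y) = 566/625 ≈ 0.905600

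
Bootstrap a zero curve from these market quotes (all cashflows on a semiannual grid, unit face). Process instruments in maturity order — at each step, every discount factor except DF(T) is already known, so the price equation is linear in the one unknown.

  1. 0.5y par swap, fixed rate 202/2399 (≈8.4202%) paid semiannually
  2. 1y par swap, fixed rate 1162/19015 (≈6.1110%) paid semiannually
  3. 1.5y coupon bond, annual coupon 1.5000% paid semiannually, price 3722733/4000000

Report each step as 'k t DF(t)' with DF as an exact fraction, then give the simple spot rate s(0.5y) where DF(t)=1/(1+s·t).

1 1/2 2399/2500
2 1 9419/10000
3 3/2 1137/1250
s(0.5y) = (1/(2399/2500) − 1)/(1/2) = 202/2399 ≈ 8.4202%

step 1 [0.5y] swap r/2=101/2399: DF=(1 − 101/2399·(0))/(1+101/2399) = 2399/2500 ≈ 0.959600
step 2 [1y] swap r/2=581/19015: DF=(1 − 581/19015·(0.959600))/(1+581/19015) = 9419/10000 ≈ 0.941900
step 3 [1.5y] bond c/2=3/400: DF=(3722733/4000000 − 3/400·(0.959600+0.941900))/(1+3/400) = 1137/1250 ≈ 0.909600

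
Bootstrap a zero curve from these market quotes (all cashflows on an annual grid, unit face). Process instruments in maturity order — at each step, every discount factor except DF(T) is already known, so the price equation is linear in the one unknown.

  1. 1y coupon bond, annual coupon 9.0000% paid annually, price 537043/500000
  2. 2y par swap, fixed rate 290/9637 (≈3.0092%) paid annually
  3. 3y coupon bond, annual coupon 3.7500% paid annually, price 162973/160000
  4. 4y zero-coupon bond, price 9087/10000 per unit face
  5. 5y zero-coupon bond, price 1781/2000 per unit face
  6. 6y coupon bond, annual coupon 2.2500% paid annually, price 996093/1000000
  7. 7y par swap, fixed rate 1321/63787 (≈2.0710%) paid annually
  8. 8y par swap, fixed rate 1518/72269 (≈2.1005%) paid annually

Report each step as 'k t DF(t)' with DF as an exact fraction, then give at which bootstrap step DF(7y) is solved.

step 1 [1y] bond c/1=9/100: DF=(537043/500000 − 9/100·(0))/(1+9/100) = 4927/5000 ≈ 0.985400
step 2 [2y] swap r/1=290/9637: DF=(1 − 290/9637·(0.985400))/(1+290/9637) = 471/500 ≈ 0.942000
step 3 [3y] bond c/1=3/80: DF=(162973/160000 − 3/80·(0.985400+0.942000))/(1+3/80) = 9121/10000 ≈ 0.912100
step 4 [4y] zero: DF = P = 9087/10000 ≈ 0.908700
step 5 [5y] zero: DF = P = 1781/2000 ≈ 0.890500
step 6 [6y] bond c/1=9/400: DF=(996093/1000000 − 9/400·(0.985400+0.942000+0.912100+0.908700+0.890500))/(1+9/400) = 8721/10000 ≈ 0.872100
step 7 [7y] swap r/1=1321/63787: DF=(1 − 1321/63787·(0.985400+0.942000+0.912100+0.908700+0.890500+0.872100))/(1+1321/63787) = 8679/10000 ≈ 0.867900
step 8 [8y] swap r/1=1518/72269: DF=(1 − 1518/72269·(0.985400+0.942000+0.912100+0.908700+0.890500+0.872100+0.867900))/(1+1518/72269) = 4241/5000 ≈ 0.848200

1 1 4927/5000
2 2 471/500
3 3 9121/10000
4 4 9087/10000
5 5 1781/2000
6 6 8721/10000
7 7 8679/10000
8 8 4241/5000
DF(7y) is solved at step 7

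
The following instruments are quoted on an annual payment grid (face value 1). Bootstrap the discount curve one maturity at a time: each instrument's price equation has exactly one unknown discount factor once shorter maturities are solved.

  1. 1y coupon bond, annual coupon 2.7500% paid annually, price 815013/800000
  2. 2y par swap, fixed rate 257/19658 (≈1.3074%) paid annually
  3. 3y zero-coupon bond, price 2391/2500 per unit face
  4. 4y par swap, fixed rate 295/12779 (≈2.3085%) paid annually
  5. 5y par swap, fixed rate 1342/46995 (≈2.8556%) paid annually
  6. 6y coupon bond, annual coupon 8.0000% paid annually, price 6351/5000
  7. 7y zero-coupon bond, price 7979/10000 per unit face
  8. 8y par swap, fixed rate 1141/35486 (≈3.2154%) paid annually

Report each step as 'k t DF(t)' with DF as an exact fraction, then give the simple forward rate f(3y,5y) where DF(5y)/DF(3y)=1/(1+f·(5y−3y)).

1 1 1983/2000
2 2 9743/10000
3 3 2391/2500
4 4 1823/2000
5 5 4329/5000
6 6 207/250
7 7 7979/10000
8 8 3859/5000
f(3y,5y) = ((2391/2500)/(4329/5000) − 1)/(2) = 151/2886 ≈ 5.2322%

step 1 [1y] bond c/1=11/400: DF=(815013/800000 − 11/400·(0))/(1+11/400) = 1983/2000 ≈ 0.991500
step 2 [2y] swap r/1=257/19658: DF=(1 − 257/19658·(0.991500))/(1+257/19658) = 9743/10000 ≈ 0.974300
step 3 [3y] zero: DF = P = 2391/2500 ≈ 0.956400
step 4 [4y] swap r/1=295/12779: DF=(1 − 295/12779·(0.991500+0.974300+0.956400))/(1+295/12779) = 1823/2000 ≈ 0.911500
step 5 [5y] swap r/1=1342/46995: DF=(1 − 1342/46995·(0.991500+0.974300+0.956400+0.911500))/(1+1342/46995) = 4329/5000 ≈ 0.865800
step 6 [6y] bond c/1=2/25: DF=(6351/5000 − 2/25·(0.991500+0.974300+0.956400+0.911500+0.865800))/(1+2/25) = 207/250 ≈ 0.828000
step 7 [7y] zero: DF = P = 7979/10000 ≈ 0.797900
step 8 [8y] swap r/1=1141/35486: DF=(1 − 1141/35486·(0.991500+0.974300+0.956400+0.911500+0.865800+0.828000+0.797900))/(1+1141/35486) = 3859/5000 ≈ 0.771800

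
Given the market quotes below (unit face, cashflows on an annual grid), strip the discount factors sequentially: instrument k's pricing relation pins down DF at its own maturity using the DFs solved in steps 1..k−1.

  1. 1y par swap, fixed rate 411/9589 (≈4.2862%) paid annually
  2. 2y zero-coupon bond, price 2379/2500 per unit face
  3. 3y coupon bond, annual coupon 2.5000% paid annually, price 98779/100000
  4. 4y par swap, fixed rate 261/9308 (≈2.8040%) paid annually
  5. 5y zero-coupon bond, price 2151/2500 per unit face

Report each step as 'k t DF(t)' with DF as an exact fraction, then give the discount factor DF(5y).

1 1 9589/10000
2 2 2379/2500
3 3 9171/10000
4 4 2239/2500
5 5 2151/2500
DF(5y) = 2151/2500 ≈ 0.860400

step 1 [1y] swap r/1=411/9589: DF=(1 − 411/9589·(0))/(1+411/9589) = 9589/10000 ≈ 0.958900
step 2 [2y] zero: DF = P = 2379/2500 ≈ 0.951600
step 3 [3y] bond c/1=1/40: DF=(98779/100000 − 1/40·(0.958900+0.951600))/(1+1/40) = 9171/10000 ≈ 0.917100
step 4 [4y] swap r/1=261/9308: DF=(1 − 261/9308·(0.958900+0.951600+0.917100))/(1+261/9308) = 2239/2500 ≈ 0.895600
step 5 [5y] zero: DF = P = 2151/2500 ≈ 0.860400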